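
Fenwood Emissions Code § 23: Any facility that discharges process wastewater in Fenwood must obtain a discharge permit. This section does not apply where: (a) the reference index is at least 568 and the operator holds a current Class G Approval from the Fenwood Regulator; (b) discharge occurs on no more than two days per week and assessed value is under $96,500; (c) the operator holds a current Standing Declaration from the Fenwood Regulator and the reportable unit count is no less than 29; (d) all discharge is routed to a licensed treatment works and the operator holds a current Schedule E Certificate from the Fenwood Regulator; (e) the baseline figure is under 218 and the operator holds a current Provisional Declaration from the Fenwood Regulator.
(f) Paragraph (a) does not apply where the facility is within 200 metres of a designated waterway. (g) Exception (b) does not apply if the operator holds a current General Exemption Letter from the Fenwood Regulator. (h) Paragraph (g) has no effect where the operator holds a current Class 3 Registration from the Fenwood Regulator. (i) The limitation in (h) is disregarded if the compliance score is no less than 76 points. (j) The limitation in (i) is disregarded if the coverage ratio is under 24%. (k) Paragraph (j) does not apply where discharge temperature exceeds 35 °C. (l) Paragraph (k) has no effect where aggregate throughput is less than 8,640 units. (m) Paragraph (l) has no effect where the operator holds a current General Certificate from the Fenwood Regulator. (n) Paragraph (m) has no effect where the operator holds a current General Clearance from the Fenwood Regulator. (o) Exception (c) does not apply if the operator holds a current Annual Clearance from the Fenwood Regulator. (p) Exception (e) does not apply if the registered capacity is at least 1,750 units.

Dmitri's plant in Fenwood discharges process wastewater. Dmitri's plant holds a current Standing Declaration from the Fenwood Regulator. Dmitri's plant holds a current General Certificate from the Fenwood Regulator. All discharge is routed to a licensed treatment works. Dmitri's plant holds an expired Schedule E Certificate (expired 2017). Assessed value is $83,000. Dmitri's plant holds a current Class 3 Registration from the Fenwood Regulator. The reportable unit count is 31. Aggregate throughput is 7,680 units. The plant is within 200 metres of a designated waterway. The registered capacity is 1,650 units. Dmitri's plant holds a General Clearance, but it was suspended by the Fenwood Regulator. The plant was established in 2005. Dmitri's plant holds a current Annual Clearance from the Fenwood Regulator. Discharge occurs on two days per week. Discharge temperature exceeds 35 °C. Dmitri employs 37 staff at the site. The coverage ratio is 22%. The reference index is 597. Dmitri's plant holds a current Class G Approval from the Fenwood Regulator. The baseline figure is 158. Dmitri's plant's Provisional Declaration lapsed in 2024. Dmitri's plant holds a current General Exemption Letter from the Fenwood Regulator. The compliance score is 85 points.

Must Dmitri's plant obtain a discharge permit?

Exception (a) is satisfied on its face — the reference index is 597, meeting the 568 threshold; a current Class G Approval is held. But: (f) operates — the plant is within 200 m of a designated waterway. So (a) is unavailable.
Exception (b) is satisfied on its face — discharge occurs on no more than two days per week; assessed value is $83,000, under the $96,500 limit. However, paragraphs (g)–(n) must be considered: (g) operates against (b): a current General Exemption Letter is held. (h) would limit (g) — a current Class 3 Registration is held — but (i) sets (h) aside: (i) operates — the compliance score is 85 points, meeting the 76 points threshold. (j) would limit (i) — the coverage ratio is 22%, under the 24% limit — but (k) sets (j) aside: (k) is engaged — discharge temperature exceeds 35 °C. (l) would limit (k) — aggregate throughput is 7,680 units, less than the 8,640 units limit — but (m) sets (l) aside: (m) operates against (l): a current General Certificate is held. (n), which would lift (m), is not triggered — there is no General Clearance in force. Exception (b) does not apply.
Exception (c) is satisfied on its face — a current Standing Declaration is held; the reportable unit count is 31, meeting the 29 threshold. But: (o) is triggered — a current Annual Clearance is held. So (c) is unavailable.
Exception (d) fails — there is no Schedule E Certificate in force.
Exception (e) requires that the operator holds a current Provisional Declaration from the Fenwood Regulator; but the Provisional Declaration is not current, so (e) is unavailable.
None of the exceptions is available; § 23 applies in full.

Yes — Dmitri's plant must obtain a discharge permit.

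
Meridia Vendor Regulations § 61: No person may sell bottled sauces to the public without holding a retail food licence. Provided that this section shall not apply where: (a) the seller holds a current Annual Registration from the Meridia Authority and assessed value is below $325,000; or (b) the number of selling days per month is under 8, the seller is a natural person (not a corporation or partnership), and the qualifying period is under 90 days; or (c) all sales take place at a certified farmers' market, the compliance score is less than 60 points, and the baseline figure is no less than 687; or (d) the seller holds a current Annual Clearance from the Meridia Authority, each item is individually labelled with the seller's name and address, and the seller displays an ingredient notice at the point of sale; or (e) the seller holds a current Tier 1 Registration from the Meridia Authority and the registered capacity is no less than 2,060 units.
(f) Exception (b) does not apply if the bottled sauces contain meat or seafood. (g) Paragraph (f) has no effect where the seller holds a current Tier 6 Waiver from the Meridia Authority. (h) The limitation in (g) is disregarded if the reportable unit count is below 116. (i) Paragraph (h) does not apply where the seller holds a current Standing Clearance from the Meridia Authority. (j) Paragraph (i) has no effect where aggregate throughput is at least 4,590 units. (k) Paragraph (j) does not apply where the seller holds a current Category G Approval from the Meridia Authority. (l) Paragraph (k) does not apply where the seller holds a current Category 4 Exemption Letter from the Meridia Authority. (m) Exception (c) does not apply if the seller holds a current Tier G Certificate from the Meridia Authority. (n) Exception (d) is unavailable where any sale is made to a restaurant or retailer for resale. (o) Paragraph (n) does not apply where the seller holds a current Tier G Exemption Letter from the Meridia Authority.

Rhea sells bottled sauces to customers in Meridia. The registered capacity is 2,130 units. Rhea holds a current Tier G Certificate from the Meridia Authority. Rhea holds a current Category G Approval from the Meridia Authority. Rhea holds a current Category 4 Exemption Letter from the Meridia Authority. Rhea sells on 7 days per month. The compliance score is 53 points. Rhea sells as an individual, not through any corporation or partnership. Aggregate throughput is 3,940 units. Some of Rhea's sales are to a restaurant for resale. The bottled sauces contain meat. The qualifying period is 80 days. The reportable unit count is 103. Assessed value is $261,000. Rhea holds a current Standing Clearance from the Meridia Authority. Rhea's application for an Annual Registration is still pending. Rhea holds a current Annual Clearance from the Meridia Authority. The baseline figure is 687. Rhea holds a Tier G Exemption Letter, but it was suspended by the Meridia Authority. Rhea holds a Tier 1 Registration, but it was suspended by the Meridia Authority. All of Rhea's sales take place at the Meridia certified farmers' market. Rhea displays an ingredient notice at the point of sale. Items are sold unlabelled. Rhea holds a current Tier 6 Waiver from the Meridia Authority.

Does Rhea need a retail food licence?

No — exception (b) applies; Rhea is not required to hold a retail food licence.

Exception (a) does not apply: the Annual Registration is not current.
All of (b)'s requirements are met (the number of selling days per month is 7, under the 8 limit; the seller is a natural person; the qualifying period is 80 days, under the 90 days limit). Considering the limiting provisions: (f) would limit (b) — the bottled sauces contain meat — but (g) sets (f) aside: (g) operates against (f): a current Tier 6 Waiver is held. (h) operates (the reportable unit count is 103, below the 116 limit), but yields to (i): (i) operates — a current Standing Clearance is held. (j), which would lift (i), is not triggered — aggregate throughput is 3,940 units, short of 4,590 units. Exception (b) stands.
Exception (c): all sales are at a certified farmers' market; the compliance score is 53 points, less than the 60 points limit; the baseline figure is 687, meeting the 687 threshold — every condition holds. Turning to paragraph (m): (m) operates against (c): a current Tier G Certificate is held. Exception (c) does not apply.
Exception (d) does not apply: items are sold unlabelled.
Exception (e) fails — no current Tier 1 Registration is held.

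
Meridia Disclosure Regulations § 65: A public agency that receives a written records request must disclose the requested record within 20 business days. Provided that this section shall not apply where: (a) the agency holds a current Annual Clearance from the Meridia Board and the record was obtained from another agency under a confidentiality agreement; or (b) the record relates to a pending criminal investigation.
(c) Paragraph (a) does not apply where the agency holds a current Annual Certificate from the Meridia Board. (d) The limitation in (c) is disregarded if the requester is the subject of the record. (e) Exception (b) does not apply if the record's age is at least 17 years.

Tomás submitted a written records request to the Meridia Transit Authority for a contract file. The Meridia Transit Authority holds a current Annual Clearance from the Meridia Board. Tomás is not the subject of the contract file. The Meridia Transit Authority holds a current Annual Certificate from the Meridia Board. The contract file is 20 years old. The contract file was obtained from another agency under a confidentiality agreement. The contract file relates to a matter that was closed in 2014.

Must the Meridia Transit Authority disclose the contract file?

Yes — the Meridia Transit Authority must disclose the contract file.

Exception (a)'s conditions are all satisfied: a current Annual Clearance is held; the contract file was obtained under a confidentiality agreement. But applying paragraphs (c)–(d): (c) operates against (a): a current Annual Certificate is held. (d) is not engaged (Tomás is not the subject of the contract file), so (c) stands. (a) is therefore removed.
Exception (b) requires that the record relates to a pending criminal investigation; but the contract file relates to a closed matter, so (b) is unavailable.
Every exception is unavailable, so the rule governs.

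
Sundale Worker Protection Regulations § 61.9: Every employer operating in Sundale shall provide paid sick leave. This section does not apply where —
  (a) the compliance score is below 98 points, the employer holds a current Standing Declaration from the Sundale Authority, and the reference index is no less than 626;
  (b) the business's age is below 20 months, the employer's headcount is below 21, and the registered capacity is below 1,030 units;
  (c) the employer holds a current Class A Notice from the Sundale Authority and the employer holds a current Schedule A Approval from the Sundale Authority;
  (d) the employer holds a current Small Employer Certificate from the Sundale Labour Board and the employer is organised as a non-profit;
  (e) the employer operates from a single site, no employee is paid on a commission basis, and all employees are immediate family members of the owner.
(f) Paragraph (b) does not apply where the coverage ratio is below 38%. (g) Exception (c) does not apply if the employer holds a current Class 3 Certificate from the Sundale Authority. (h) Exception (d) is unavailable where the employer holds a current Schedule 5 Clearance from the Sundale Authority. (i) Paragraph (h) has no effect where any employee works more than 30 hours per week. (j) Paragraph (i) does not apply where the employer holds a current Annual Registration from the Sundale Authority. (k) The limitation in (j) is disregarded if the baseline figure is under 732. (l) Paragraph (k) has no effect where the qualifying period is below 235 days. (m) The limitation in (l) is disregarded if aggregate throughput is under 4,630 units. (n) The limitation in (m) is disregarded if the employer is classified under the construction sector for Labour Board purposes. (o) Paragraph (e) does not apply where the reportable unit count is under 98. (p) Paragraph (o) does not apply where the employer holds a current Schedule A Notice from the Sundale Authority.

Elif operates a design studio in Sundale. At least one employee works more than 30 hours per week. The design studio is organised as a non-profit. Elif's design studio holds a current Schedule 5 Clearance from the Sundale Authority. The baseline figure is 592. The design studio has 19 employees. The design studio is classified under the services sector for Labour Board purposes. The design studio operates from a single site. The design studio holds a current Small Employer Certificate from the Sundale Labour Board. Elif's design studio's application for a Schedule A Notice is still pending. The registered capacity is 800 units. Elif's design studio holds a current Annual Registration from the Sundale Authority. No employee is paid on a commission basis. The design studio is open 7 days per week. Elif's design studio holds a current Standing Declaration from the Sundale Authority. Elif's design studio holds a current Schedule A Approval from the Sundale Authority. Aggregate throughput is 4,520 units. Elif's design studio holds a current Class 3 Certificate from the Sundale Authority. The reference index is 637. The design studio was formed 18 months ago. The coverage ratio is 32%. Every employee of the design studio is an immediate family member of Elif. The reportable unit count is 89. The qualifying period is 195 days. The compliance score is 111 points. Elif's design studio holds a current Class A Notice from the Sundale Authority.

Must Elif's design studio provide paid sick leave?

Exception (a) requires that the compliance score is below 98 points; but the compliance score is 111 points, not below 98 points, so (a) is unavailable.
Exception (b): the business's age is 18 months, below the 20 months limit; the employer's headcount is 19, below the 21 limit; the registered capacity is 800 units, below the 1,030 units limit — every condition holds. Turning to paragraph (f): (f) operates — the coverage ratio is 32%, below the 38% limit. Exception (b) does not apply.
Exception (c)'s conditions are all satisfied: a current Class A Notice is held; a current Schedule A Approval is held. But applying paragraph (g): (g) operates against (c): a current Class 3 Certificate is held. Exception (c) does not apply.
All of (d)'s requirements are met (a current Small Employer Certificate is held; the employer is a non-profit). Under paragraphs (h)–(n): (h) operates (a current Schedule 5 Clearance is held), but is set aside by (i): (i) operates against (h): at least one employee exceeds 30 hours/week. (j) applies (a current Annual Registration is held), but yields to (k): (k) operates against (j): the baseline figure is 592, under the 732 limit. (l) applies (the qualifying period is 195 days, below the 235 days limit), but is set aside by (m): (m) operates against (l): aggregate throughput is 4,520 units, under the 4,630 units limit. (n), which would lift (m), is not triggered — the design studio is classified under the services sector. (d) remains available.
Exception (e): the employer operates from a single site; no employee is paid on commission; every employee is an immediate family member — every condition holds. Turning to paragraphs (o)–(p): (o) is engaged — the reportable unit count is 89, under the 98 limit. (p) is not triggered (no current Schedule A Notice is held), so (o) stands. Exception (e) does not apply.

No — exception (d) applies; Elif's design studio is not required to provide paid sick leave.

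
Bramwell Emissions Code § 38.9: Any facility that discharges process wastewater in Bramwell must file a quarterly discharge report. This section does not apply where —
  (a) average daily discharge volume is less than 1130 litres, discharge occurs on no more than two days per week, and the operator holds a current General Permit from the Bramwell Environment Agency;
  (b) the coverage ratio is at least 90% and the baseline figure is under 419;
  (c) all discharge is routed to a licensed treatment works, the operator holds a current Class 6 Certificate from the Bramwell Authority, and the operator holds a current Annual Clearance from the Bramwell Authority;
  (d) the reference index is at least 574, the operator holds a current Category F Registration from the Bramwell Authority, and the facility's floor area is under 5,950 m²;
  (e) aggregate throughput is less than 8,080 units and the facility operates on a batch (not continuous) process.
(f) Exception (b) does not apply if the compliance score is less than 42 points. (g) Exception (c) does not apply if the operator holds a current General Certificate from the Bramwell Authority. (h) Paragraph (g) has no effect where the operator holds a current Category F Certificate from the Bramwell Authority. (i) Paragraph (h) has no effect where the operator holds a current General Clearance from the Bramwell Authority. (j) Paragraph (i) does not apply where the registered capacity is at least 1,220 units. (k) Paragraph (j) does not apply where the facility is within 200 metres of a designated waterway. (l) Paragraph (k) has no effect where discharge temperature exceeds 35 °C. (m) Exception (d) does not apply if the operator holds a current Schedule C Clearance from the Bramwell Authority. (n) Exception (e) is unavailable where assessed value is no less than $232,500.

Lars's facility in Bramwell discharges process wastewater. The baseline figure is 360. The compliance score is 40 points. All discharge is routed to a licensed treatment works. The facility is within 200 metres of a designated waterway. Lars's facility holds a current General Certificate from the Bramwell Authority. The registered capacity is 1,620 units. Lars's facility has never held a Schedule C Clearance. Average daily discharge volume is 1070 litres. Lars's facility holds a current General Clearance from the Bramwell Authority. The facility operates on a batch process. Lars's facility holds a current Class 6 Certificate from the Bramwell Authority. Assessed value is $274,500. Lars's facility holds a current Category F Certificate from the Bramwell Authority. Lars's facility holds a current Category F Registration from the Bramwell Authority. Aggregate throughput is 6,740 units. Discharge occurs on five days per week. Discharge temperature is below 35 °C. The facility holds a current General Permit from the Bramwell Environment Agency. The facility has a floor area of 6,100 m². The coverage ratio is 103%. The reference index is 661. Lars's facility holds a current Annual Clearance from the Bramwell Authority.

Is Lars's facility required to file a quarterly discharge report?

Exception (a) fails — discharge occurs on five days per week.
All of (b)'s requirements are met (the coverage ratio is 103%, meeting the 90% threshold; the baseline figure is 360, under the 419 limit). Turning to paragraph (f): (f) applies — the compliance score is 40 points, less than the 42 points limit. (b) is therefore removed.
All of (c)'s requirements are met (discharge is routed to a licensed treatment works; a current Class 6 Certificate is held; a current Annual Clearance is held). But applying paragraphs (g)–(l): (g) is triggered — a current General Certificate is held. (h) would limit (g) — a current Category F Certificate is held — but (i) sets (h) aside: (i) operates — a current General Clearance is held. (j) operates (the registered capacity is 1,620 units, meeting the 1,220 units threshold), but is set aside by (k): (k) operates — the facility is within 200 m of a designated waterway. (l) is not triggered (discharge temperature is below 35 °C), so (k) stands. Exception (c) does not apply.
Exception (d) fails — the facility's floor area is 6,100 m², not under 5,950 m².
Exception (e): aggregate throughput is 6,740 units, less than the 8,080 units limit; the facility operates on a batch process — every condition holds. However, paragraph (n) must be considered: (n) operates against (e): assessed value is $274,500, meeting the $232,500 threshold. (e) is therefore removed.
None of the exceptions is available; § 38.9 applies in full.

Yes — Lars's facility must file a quarterly discharge report.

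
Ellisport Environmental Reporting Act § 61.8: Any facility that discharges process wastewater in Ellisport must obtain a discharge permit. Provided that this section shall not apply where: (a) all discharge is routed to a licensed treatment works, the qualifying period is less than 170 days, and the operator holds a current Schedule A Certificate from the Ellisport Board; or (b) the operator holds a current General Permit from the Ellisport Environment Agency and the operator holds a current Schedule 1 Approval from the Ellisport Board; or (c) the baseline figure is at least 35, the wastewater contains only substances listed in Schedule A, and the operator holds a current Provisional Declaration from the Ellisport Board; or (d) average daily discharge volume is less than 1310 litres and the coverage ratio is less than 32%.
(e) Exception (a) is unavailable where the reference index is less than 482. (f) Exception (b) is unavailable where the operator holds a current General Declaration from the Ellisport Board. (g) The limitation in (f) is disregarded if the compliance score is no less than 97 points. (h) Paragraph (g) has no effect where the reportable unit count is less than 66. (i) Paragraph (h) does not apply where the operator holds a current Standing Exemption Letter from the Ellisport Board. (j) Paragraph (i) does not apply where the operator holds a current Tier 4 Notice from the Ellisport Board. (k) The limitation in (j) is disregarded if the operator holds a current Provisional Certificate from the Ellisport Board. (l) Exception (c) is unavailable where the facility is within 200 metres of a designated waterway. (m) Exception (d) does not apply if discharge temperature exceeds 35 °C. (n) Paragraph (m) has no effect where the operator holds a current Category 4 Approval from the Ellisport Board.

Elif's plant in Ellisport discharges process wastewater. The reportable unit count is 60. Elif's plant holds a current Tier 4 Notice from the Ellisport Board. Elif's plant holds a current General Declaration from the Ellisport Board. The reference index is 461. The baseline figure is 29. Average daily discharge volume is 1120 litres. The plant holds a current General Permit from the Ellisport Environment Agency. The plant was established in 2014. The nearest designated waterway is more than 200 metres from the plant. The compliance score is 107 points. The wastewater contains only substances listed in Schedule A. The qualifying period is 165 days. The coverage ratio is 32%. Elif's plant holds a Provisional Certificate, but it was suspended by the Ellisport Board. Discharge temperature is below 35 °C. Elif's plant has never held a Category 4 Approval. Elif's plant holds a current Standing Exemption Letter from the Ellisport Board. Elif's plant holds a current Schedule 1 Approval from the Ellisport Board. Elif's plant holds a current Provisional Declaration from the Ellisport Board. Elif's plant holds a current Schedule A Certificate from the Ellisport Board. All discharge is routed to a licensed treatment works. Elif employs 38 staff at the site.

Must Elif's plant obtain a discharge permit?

Yes — Elif's plant must obtain a discharge permit.

Exception (a): discharge is routed to a licensed treatment works; the qualifying period is 165 days, less than the 170 days limit; a current Schedule A Certificate is held — every condition holds. But: (e) operates — the reference index is 461, less than the 482 limit. So (a) is unavailable.
Exception (b): a current General Permit is held; a current Schedule 1 Approval is held — every condition holds. Turning to paragraphs (f)–(k): (f) applies — a current General Declaration is held. (g) would limit (f) — the compliance score is 107 points, meeting the 97 points threshold — but (h) sets (g) aside: (h) operates against (g): the reportable unit count is 60, less than the 66 limit. (i) operates (a current Standing Exemption Letter is held), but is overridden by (j): (j) is triggered — a current Tier 4 Notice is held. (k) is not engaged (no current Provisional Certificate is held), so (j) stands. Exception (b) does not apply.
Exception (c) fails — the baseline figure is 29, short of 35.
Exception (d) fails — the coverage ratio is 32%, not less than 32%.
No exception is made out. Elif's plant falls within the general rule.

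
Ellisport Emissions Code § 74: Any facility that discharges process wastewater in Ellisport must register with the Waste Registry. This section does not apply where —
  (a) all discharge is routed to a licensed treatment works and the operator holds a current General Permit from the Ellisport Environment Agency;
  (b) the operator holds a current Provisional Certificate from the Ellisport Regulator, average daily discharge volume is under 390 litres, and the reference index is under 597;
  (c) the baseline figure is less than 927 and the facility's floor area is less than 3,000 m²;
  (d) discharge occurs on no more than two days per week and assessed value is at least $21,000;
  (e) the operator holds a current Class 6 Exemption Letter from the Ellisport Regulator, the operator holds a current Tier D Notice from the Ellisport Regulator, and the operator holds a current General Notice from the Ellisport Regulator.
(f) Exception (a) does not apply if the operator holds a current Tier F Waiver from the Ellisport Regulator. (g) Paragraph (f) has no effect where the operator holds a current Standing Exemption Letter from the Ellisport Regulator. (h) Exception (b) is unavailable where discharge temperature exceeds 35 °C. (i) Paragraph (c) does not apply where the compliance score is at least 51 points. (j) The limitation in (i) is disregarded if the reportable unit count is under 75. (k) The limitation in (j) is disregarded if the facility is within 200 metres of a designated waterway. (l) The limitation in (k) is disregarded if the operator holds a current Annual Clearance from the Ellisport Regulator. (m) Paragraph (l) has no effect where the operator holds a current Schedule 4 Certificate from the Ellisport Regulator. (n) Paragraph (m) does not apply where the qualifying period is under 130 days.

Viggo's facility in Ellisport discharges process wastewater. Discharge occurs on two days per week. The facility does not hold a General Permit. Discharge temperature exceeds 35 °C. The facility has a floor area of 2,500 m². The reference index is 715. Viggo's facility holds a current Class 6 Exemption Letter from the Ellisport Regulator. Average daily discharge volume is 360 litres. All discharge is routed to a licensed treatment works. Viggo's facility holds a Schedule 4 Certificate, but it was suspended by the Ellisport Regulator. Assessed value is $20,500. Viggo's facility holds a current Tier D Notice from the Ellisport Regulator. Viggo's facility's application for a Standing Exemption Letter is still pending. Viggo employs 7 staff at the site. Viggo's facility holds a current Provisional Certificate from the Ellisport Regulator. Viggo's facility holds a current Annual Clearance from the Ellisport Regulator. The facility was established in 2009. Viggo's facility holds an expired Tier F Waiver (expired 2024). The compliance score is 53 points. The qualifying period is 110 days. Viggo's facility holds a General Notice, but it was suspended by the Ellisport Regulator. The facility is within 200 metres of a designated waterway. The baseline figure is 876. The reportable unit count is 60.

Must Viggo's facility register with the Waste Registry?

Exception (a) does not apply: no General Permit is held.
Exception (b) fails — the reference index is 715, not under 597.
Exception (c)'s conditions are all satisfied: the baseline figure is 876, less than the 927 limit; the facility's floor area is 2,500 m², less than the 3,000 m² limit. As to paragraphs (i)–(n): (i) applies (the compliance score is 53 points, meeting the 51 points threshold), but is itself disapplied by (j): (j) operates against (i): the reportable unit count is 60, under the 75 limit. (k) would limit (j) — the facility is within 200 m of a designated waterway — but (l) sets (k) aside: (l) operates against (k): a current Annual Clearance is held. (m) does not operate here (the Schedule 4 Certificate is not current), so (l) stands. Exception (c) stands.
Exception (d) does not apply: assessed value is $20,500, short of $21,000.
Exception (e) does not apply: there is no General Notice in force.

No — exception (c) applies; Viggo's facility is not required to register with the Waste Registry.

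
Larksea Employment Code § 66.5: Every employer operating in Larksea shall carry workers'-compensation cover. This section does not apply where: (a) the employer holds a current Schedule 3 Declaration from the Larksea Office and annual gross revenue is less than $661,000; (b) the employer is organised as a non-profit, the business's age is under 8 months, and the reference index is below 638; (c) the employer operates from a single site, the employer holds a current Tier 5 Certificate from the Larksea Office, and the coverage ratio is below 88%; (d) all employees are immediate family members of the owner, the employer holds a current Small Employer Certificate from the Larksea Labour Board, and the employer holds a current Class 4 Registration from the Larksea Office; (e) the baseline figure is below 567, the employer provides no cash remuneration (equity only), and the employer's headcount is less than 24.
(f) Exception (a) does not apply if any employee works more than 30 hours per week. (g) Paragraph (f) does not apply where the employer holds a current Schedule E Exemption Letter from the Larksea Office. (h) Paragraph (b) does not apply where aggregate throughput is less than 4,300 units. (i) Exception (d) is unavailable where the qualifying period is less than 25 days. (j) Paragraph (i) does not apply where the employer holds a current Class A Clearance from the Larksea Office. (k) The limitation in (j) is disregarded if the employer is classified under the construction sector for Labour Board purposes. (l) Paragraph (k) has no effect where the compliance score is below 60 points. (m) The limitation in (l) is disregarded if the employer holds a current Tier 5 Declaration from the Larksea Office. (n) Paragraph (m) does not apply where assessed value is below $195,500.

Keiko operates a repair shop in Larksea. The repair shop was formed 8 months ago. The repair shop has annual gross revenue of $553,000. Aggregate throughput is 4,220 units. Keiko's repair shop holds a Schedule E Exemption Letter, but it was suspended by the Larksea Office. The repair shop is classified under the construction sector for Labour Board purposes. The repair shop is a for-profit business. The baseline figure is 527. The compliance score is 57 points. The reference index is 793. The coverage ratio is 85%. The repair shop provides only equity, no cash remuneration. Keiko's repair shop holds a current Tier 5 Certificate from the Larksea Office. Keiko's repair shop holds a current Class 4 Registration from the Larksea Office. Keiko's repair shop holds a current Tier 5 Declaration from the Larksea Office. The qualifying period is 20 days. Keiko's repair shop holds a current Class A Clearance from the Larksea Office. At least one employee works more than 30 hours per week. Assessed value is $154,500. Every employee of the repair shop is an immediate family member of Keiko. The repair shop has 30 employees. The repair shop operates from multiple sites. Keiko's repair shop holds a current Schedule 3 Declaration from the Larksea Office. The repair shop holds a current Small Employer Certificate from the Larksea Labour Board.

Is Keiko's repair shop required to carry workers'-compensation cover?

No — exception (d) applies; Keiko's repair shop is not required to carry workers'-compensation cover.

Exception (a) is satisfied on its face — a current Schedule 3 Declaration is held; annual gross revenue is $553,000, less than the $661,000 limit. But: (f) operates against (a): at least one employee exceeds 30 hours/week. (g), which would lift (f), is not engaged — the Schedule E Exemption Letter is not current. (a) is therefore removed.
Exception (b) fails — the employer is for-profit.
Exception (c) fails — the employer operates from multiple sites.
All of (d)'s requirements are met (every employee is an immediate family member; a current Small Employer Certificate is held; a current Class 4 Registration is held). Considering the limiting provisions: (i) applies (the qualifying period is 20 days, less than the 25 days limit), but is overridden by (j): (j) is triggered — a current Class A Clearance is held. (k) would limit (j) — the repair shop is classified under the construction sector — but (l) sets (k) aside: (l) is engaged — the compliance score is 57 points, below the 60 points limit. (m) applies (a current Tier 5 Declaration is held), but yields to (n): (n) operates — assessed value is $154,500, below the $195,500 limit. (d) remains available.
Exception (e) does not apply: the employer's headcount is 30, not less than 24.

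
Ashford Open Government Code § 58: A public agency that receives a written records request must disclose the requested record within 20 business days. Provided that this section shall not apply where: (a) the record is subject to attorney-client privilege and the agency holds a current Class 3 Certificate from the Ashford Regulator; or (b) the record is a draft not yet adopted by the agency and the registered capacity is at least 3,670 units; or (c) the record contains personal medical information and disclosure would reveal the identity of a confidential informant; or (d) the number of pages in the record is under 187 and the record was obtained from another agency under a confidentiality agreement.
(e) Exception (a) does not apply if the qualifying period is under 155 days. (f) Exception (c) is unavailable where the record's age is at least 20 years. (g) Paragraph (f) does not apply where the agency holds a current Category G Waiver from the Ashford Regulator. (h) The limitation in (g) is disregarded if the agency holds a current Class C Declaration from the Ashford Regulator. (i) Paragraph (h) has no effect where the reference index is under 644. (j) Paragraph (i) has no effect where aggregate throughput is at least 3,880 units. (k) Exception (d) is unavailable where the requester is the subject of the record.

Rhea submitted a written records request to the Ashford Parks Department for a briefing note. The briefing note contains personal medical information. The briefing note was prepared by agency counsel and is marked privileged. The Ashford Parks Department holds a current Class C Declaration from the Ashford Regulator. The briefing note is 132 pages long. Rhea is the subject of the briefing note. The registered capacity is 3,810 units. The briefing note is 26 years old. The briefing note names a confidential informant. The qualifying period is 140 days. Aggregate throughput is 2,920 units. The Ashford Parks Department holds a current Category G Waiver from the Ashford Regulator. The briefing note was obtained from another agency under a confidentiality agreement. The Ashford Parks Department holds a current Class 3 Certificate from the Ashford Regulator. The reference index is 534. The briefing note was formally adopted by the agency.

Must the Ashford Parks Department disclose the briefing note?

No — exception (c) applies; the Ashford Parks Department is not required to disclose the briefing note.

Exception (a): the briefing note is privileged; a current Class 3 Certificate is held — every condition holds. But applying paragraph (e): (e) operates against (a): the qualifying period is 140 days, under the 155 days limit. Exception (a) does not apply.
Exception (b) requires that the record is a draft not yet adopted by the agency; but the briefing note has been formally adopted, so (b) is unavailable.
Exception (c)'s conditions are all satisfied: the briefing note contains personal medical information; the briefing note names a confidential informant. Under paragraphs (f)–(j): (f) applies (the record's age is 26 years, meeting the 20 years threshold), but is displaced by (g): (g) operates against (f): a current Category G Waiver is held. (h) is triggered (a current Class C Declaration is held), but is displaced by (i): (i) operates against (h): the reference index is 534, under the 644 limit. (j) does not operate here (aggregate throughput is 2,920 units, short of 3,880 units), so (i) stands. Exception (c) stands.
Exception (d) is satisfied on its face — the number of pages in the record is 132, under the 187 limit; the briefing note was obtained under a confidentiality agreement. But applying paragraph (k): (k) is engaged — Rhea is the subject of the briefing note. (d) is therefore removed.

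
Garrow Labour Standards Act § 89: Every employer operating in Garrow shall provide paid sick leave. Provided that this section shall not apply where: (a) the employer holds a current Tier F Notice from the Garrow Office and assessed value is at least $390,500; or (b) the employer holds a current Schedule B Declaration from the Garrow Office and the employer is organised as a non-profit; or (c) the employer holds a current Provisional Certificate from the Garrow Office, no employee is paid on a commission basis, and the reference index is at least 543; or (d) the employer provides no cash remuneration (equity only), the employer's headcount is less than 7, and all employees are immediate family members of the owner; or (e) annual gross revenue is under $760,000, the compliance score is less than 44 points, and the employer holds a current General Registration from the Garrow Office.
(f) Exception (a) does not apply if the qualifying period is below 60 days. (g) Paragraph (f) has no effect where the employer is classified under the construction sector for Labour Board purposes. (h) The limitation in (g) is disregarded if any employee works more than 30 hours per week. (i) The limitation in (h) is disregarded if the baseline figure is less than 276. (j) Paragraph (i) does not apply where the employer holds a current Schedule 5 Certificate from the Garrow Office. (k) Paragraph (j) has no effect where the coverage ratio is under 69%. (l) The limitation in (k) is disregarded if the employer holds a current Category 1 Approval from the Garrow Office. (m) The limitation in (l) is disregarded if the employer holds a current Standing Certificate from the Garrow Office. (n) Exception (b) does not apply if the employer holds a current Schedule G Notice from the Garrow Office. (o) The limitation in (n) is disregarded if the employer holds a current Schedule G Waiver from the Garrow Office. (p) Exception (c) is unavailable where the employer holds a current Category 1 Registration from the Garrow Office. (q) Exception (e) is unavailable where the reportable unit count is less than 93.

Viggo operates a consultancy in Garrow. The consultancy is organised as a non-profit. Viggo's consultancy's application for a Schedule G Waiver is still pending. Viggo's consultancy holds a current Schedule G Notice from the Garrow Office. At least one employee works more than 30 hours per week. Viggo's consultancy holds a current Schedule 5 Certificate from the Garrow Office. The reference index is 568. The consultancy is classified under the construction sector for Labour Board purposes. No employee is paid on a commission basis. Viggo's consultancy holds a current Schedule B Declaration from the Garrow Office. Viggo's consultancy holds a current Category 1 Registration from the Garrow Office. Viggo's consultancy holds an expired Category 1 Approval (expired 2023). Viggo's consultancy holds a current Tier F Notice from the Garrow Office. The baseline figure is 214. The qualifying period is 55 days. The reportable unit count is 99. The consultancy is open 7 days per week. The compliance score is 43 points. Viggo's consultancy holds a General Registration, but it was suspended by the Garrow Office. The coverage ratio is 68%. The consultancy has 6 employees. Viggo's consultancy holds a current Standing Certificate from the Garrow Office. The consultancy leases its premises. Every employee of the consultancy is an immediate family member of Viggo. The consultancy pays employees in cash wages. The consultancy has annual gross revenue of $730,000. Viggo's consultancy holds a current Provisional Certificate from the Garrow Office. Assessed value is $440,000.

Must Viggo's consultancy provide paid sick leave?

No — exception (a) applies; Viggo's consultancy is not required to provide paid sick leave.

All of (a)'s requirements are met (a current Tier F Notice is held; assessed value is $440,000, meeting the $390,500 threshold). Considering the limiting provisions: (f) is triggered (the qualifying period is 55 days, below the 60 days limit), but yields to (g): (g) operates against (f): the consultancy is classified under the construction sector. (h) would limit (g) — at least one employee exceeds 30 hours/week — but (i) sets (h) aside: (i) operates — the baseline figure is 214, less than the 276 limit. (j) applies (a current Schedule 5 Certificate is held), but is set aside by (k): (k) operates against (j): the coverage ratio is 68%, under the 69% limit. (l), which would lift (k), is inapplicable — the Category 1 Approval is not current. Exception (a) stands.
All of (b)'s requirements are met (a current Schedule B Declaration is held; the employer is a non-profit). But applying paragraphs (n)–(o): (n) is engaged — a current Schedule G Notice is held. (o) is not engaged (no current Schedule G Waiver is held), so (n) stands. So (b) is unavailable.
All of (c)'s requirements are met (a current Provisional Certificate is held; no employee is paid on commission; the reference index is 568, meeting the 543 threshold). However, paragraph (p) must be considered: (p) operates — a current Category 1 Registration is held. So (c) is unavailable.
Exception (d) does not apply: employees are paid cash wages.
Exception (e) fails — no current General Registration is held.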